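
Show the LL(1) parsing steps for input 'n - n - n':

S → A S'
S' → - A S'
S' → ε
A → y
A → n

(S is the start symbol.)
LL(1) parsing maintains a stack (initially the start symbol over $) and the input. At each step: if the stack top is a terminal, match it against the current input token; if it is a non-terminal N, replace it with the RHS of M[N, lookahead] (the unique production whose predict set contains the lookahead).

Stack is shown with the top on the left.

Stack     Input        Action
-----------------------------
S $       n - n - n $  output S → A S'
A S' $    n - n - n $  output A → n
n S' $    n - n - n $  match 'n'
S' $      - n - n $    output S' → - A S'
- A S' $  - n - n $    match '-'
A S' $    n - n $      output A → n
n S' $    n - n $      match 'n'
S' $      - n $        output S' → - A S'
- A S' $  - n $        match '-'
A S' $    n $          output A → n
n S' $    n $          match 'n'
S' $      $            output S' → ε
$         $            accept

The string is accepted.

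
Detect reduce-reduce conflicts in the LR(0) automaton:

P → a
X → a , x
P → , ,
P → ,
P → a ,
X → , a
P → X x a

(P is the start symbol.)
Augment with P' → P and build the canonical LR(0) collection (I0 = CLOSURE({[P' → . P]}), then GOTO on every symbol after a dot until no new states appear). It has 11 states:
  I0: { [P → . , ,], [P → . ,], [P → . X x a], [P → . a ,], [P → . a], [P' → . P], [X → . , a], [X → . a , x] }  — shift
  I1: { [P → , . ,], [P → , .], [X → , . a] }  — shift, reduce
  I2: { [P' → P .] }  — accept
  I3: { [P → X . x a] }  — shift
  I4: { [P → a . ,], [P → a .], [X → a . , x] }  — shift, reduce
  I5: { [P → a , .], [X → a , . x] }  — shift, reduce
  I6: { [X → a , x .] }  — reduce
  I7: { [P → X x . a] }  — shift
  I8: { [P → X x a .] }  — reduce
  I9: { [P → , , .] }  — reduce
  I10: { [X → , a .] }  — reduce

No state contains more than one complete item.

Answer: No reduce-reduce conflicts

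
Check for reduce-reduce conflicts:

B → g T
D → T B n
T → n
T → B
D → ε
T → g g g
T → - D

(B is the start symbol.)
No reduce-reduce conflicts

A reduce-reduce conflict occurs when an LR(0) state has two complete items [A → α .] and [B → β .] — both call for a reduction, and with no lookahead the parser cannot choose between them.

Augment with B' → B and build the canonical LR(0) collection (I0 = CLOSURE({[B' → . B]}), then GOTO on every symbol after a dot until no new states appear). It has 14 states:
  I0: { [B → . g T], [B' → . B] }  — shift
  I1: { [B' → B .] }  — accept
  I2: { [B → . g T], [B → g . T], [T → . - D], [T → . B], [T → . g g g], [T → . n] }  — shift
  I3: { [B → . g T], [D → . T B n], [D → .], [T → - . D], [T → . - D], [T → . B], [T → . g g g], [T → . n] }  — shift, reduce
  I4: { [T → B .] }  — reduce
  I5: { [B → g T .] }  — reduce
  I6: { [B → . g T], [B → g . T], [T → . - D], [T → . B], [T → . g g g], [T → . n], [T → g . g g] }  — shift
  I7: { [T → n .] }  — reduce
  I8: { [B → . g T], [B → g . T], [T → . - D], [T → . B], [T → . g g g], [T → . n], [T → g . g g], [T → g g . g] }  — shift
  I9: { [B → . g T], [B → g . T], [T → . - D], [T → . B], [T → . g g g], [T → . n], [T → g . g g], [T → g g . g], [T → g g g .] }  — shift, reduce
  I10: { [T → - D .] }  — reduce
  I11: { [B → . g T], [D → T . B n] }  — shift
  I12: { [D → T B . n] }  — shift
  I13: { [D → T B n .] }  — reduce

No state contains more than one complete item.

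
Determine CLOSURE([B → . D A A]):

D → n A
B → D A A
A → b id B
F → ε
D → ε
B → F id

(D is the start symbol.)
{ [B → . D A A], [D → . n A], [D → .] }

To compute CLOSURE, for each item [A → α.Bβ] where B is a non-terminal, add [B → .γ] for all productions B → γ; repeat for the newly added items until nothing changes.

Start with: [B → . D A A]
  [B → . D A A] has the dot before D: add [D → . n A], [D → .]
No further items can be added.

CLOSURE = { [B → . D A A], [D → . n A], [D → .] }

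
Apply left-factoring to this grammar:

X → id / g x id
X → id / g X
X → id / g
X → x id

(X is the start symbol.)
X → id / g X'
X' → x id
X' → X
X' → ε
X → x id

Left-factoring transforms A → αβ₁ | αβ₂ into A → αA' and A' → β₁ | β₂
(α is the longest common prefix among the alternatives). Repeat until
no nonterminal has two alternatives with a common prefix.

Round 1: X has alternatives sharing prefix 'id / g'. Introduce X': X → id / g X'
  Add: X' → x id
  Add: X' → X
  Add: X' → ε

No remaining common prefixes — done.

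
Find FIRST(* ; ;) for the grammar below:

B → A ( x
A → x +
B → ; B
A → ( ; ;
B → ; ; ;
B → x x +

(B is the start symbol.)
{ '*' }

To compute FIRST(* ; ;), process the symbols left to right:
Symbol * is a terminal. Add '*' and stop.
FIRST(* ; ;) = { '*' }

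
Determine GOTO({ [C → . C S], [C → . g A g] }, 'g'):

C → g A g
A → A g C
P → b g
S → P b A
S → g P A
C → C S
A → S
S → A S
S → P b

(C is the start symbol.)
{ [A → . A g C], [A → . S], [C → g . A g], [P → . b g], [S → . A S], [S → . P b A], [S → . P b], [S → . g P A] }

GOTO(I, 'g') = CLOSURE({ [A → αX.β] : [A → α.Xβ] ∈ I, X = 'g' })

Items with dot before 'g', with the dot advanced:
  [C → . g A g] → [C → g . A g]
Closure of the advanced items:
  [C → g . A g] has the dot before A: add [A → . A g C], [A → . S]
  [A → . S] has the dot before S: add [S → . P b A], [S → . g P A], [S → . A S], [S → . P b]
  [S → . P b A] has the dot before P: add [P → . b g]

GOTO = { [A → . A g C], [A → . S], [C → g . A g], [P → . b g], [S → . A S], [S → . P b A], [S → . P b], [S → . g P A] }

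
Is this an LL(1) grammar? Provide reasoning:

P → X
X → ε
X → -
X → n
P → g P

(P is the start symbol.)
A grammar is LL(1) if for each non-terminal N with multiple productions, the predict sets of those productions are pairwise disjoint, where PREDICT(N → α) = (FIRST(α) \ {ε}) ∪ (FOLLOW(N) if α ⇒* ε).

Relevant sets:
  FIRST(X) = { '-', 'n', ε }
  FOLLOW(P) = { $ }
  FOLLOW(X) = { $ }

For P:
  PREDICT(P → X) = { $, '-', 'n' }
  PREDICT(P → g P) = { 'g' }
For X:
  PREDICT(X → ε) = { $ }
  PREDICT(X → '-') = { '-' }
  PREDICT(X → n) = { 'n' }

All predict sets are disjoint. The grammar IS LL(1).

Answer: Yes, the grammar is LL(1).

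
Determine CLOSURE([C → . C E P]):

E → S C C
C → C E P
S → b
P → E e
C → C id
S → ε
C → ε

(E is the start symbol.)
To compute CLOSURE, for each item [A → α.Bβ] where B is a non-terminal, add [B → .γ] for all productions B → γ; repeat for the newly added items until nothing changes.

Start with: [C → . C E P]
  [C → . C E P] has the dot before C: add [C → . C id], [C → .]
No further items can be added.

CLOSURE = { [C → . C E P], [C → . C id], [C → .] }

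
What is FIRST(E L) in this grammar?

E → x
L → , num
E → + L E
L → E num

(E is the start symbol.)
{ '+', 'x' }

FIRST sets of the non-terminals involved (from the grammar, by fixed-point iteration):
  FIRST(E) = { '+', 'x' }

To compute FIRST(E L), process the symbols left to right:
Symbol E is a non-terminal. Add FIRST(E) \ {ε} = { '+', 'x' }
E is not nullable (ε ∉ FIRST(E)), so stop here.
FIRST(E L) = { '+', 'x' }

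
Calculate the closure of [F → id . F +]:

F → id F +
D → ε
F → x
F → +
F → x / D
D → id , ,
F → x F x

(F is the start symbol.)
{ [F → . +], [F → . id F +], [F → . x / D], [F → . x F x], [F → . x], [F → id . F +] }

Start with: [F → id . F +]
  [F → id . F +] has the dot before F: add [F → . id F +], [F → . x], [F → . +], [F → . x / D], [F → . x F x]
No further items can be added.

CLOSURE = { [F → . +], [F → . id F +], [F → . x / D], [F → . x F x], [F → . x], [F → id . F +] }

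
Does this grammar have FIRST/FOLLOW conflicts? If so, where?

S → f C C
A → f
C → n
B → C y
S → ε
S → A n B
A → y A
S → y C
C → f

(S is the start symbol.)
Nullable non-terminals: S.
FIRST sets used below: FIRST(A) = { 'f', 'y' }

S: nullable alternative(s) S → ε; FOLLOW(S) = { $ }
  S → f C C: FIRST \ {ε} = { 'f' } — disjoint from FOLLOW(S)
  S → ε: FIRST \ {ε} = { } — this is the only nullable alternative, skip
  S → A n B: FIRST \ {ε} = { 'f', 'y' } — disjoint from FOLLOW(S)
  S → y C: FIRST \ {ε} = { 'y' } — disjoint from FOLLOW(S)

A, B, C have no nullable alternative, so no FIRST/FOLLOW check is needed there.

No FIRST/FOLLOW conflicts found.

Answer: No FIRST/FOLLOW conflicts.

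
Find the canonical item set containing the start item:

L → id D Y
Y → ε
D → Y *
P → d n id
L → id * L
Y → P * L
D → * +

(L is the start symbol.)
First, augment the grammar with L' → L
I₀ = CLOSURE({ [L' → . L] }):
  [L' → . L] has the dot before L: add [L → . id D Y], [L → . id * L]
No further items can be added.

I₀ = { [L → . id * L], [L → . id D Y], [L' → . L] }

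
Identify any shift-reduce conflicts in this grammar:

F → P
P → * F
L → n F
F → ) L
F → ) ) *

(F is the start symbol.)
Augment with F' → F and build the canonical LR(0) collection (I0 = CLOSURE({[F' → . F]}), then GOTO on every symbol after a dot until no new states appear). It has 11 states:
  I0: { [F → . ) ) *], [F → . ) L], [F → . P], [F' → . F], [P → . * F] }  — shift
  I1: { [F → ) . ) *], [F → ) . L], [L → . n F] }  — shift
  I2: { [F → . ) ) *], [F → . ) L], [F → . P], [P → * . F], [P → . * F] }  — shift
  I3: { [F' → F .] }  — accept
  I4: { [F → P .] }  — reduce
  I5: { [P → * F .] }  — reduce
  I6: { [F → ) ) . *] }  — shift
  I7: { [F → ) L .] }  — reduce
  I8: { [F → . ) ) *], [F → . ) L], [F → . P], [L → n . F], [P → . * F] }  — shift
  I9: { [L → n F .] }  — reduce
  I10: { [F → ) ) * .] }  — reduce

No state contains both a complete item and a shift item.

Answer: No shift-reduce conflicts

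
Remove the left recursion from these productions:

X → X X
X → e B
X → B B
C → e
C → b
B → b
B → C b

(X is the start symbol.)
X → e B X'
X → B B X'
X' → X X'
X' → ε
C → e
C → b
B → b
B → C b

X is directly left-recursive. The standard transformation for
  A → A α₁ | ... | A α_m | β₁ | ... | β_n
is
  A  → β₁ A' | ... | β_n A'
  A' → α₁ A' | ... | α_m A' | ε

X → e B becomes X → e B X'
X → B B becomes X → B B X'
X → X X becomes X' → X X'
Add X' → ε

Productions for other non-terminals are unchanged:
  C → e
  C → b
  B → b
  B → C b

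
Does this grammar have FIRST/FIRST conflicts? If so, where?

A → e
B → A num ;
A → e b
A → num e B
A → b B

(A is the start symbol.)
A FIRST/FIRST conflict occurs when two productions N → α and N → β for the same non-terminal have FIRST(α) ∩ FIRST(β) ≠ ∅ (with ε ∈ FIRST of a nullable right-hand side, so two nullable alternatives also conflict).

Productions for A:
  A → e: FIRST = { 'e' }
  A → e b: FIRST = { 'e' }
  A → num e B: FIRST = { 'num' }
  A → b B: FIRST = { 'b' }
B has only one production, so no FIRST/FIRST conflict is possible there.

Conflict for A: A → e and A → e b
  Overlap: { 'e' }

Answer: Yes. A → e / A → e b on { 'e' }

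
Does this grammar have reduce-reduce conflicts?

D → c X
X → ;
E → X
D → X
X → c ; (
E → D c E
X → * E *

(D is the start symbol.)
A reduce-reduce conflict occurs when an LR(0) state has two complete items [A → α .] and [B → β .] — both call for a reduction, and with no lookahead the parser cannot choose between them.

Augment with D' → D and build the canonical LR(0) collection (I0 = CLOSURE({[D' → . D]}), then GOTO on every symbol after a dot until no new states appear). It has 17 states:
  I0: { [D → . X], [D → . c X], [D' → . D], [X → . * E *], [X → . ;], [X → . c ; (] }  — shift
  I1: { [D → . X], [D → . c X], [E → . D c E], [E → . X], [X → * . E *], [X → . * E *], [X → . ;], [X → . c ; (] }  — shift
  I2: { [X → ; .] }  — reduce
  I3: { [D' → D .] }  — accept
  I4: { [D → X .] }  — reduce
  I5: { [D → c . X], [X → . * E *], [X → . ;], [X → . c ; (], [X → c . ; (] }  — shift
  I6: { [X → ; .], [X → c ; . (] }  — shift, reduce
  I7: { [D → c X .] }  — reduce
  I8: { [X → c . ; (] }  — shift
  I9: { [X → c ; . (] }  — shift
  I10: { [X → c ; ( .] }  — reduce
  I11: { [E → D . c E] }  — shift
  I12: { [X → * E . *] }  — shift
  I13: { [D → X .], [E → X .] }  — 2 reduces
  I14: { [X → * E * .] }  — reduce
  I15: { [D → . X], [D → . c X], [E → . D c E], [E → . X], [E → D c . E], [X → . * E *], [X → . ;], [X → . c ; (] }  — shift
  I16: { [E → D c E .] }  — reduce

I13 contains complete items [D → X .], [E → X .] — reduce-reduce conflict.

Answer: Yes — I13: [D → X .] vs [E → X .]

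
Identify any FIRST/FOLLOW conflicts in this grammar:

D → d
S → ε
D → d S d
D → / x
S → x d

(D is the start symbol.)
Nullable non-terminals: S.

S: nullable alternative(s) S → ε; FOLLOW(S) = { 'd' }
  S → ε: FIRST \ {ε} = { } — this is the only nullable alternative, skip
  S → x d: FIRST \ {ε} = { 'x' } — disjoint from FOLLOW(S)

D has no nullable alternative, so no FIRST/FOLLOW check is needed there.

No FIRST/FOLLOW conflicts found.

Answer: No FIRST/FOLLOW conflicts.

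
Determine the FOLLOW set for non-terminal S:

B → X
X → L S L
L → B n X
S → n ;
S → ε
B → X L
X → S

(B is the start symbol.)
{ $, 'n' }

To compute FOLLOW(S), find every occurrence of S on a right-hand side N → α S β: add FIRST(β) \ {ε}, and if β is empty or nullable also add FOLLOW(N). Iterate to a fixed point.

In X → L S L: S is followed by L, add FIRST(L) \ {ε} = { 'n' }
In X → S: S is at the end, add FOLLOW(X)

The FOLLOW sets referred to above (computed the same way, to a fixed point):
  FOLLOW(X) = { $, 'n' }

Taking the union: FOLLOW(S) = { $, 'n' }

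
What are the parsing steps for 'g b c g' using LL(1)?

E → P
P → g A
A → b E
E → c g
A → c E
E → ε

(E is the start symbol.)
LL(1) parsing maintains a stack (initially the start symbol over $) and the input. At each step: if the stack top is a terminal, match it against the current input token; if it is a non-terminal N, replace it with the RHS of M[N, lookahead] (the unique production whose predict set contains the lookahead).

Stack is shown with the top on the left.

Stack  Input      Action
------------------------
E $    g b c g $  output E → P
P $    g b c g $  output P → g A
g A $  g b c g $  match 'g'
A $    b c g $    output A → b E
b E $  b c g $    match 'b'
E $    c g $      output E → c g
c g $  c g $      match 'c'
g $    g $        match 'g'
$      $          accept

The string is accepted.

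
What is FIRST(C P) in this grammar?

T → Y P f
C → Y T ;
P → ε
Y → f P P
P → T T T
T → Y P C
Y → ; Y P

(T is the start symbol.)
FIRST sets of the non-terminals involved (from the grammar, by fixed-point iteration):
  FIRST(C) = { ';', 'f' }

To compute FIRST(C P), process the symbols left to right:
Symbol C is a non-terminal. Add FIRST(C) \ {ε} = { ';', 'f' }
C is not nullable (ε ∉ FIRST(C)), so stop here.
FIRST(C P) = { ';', 'f' }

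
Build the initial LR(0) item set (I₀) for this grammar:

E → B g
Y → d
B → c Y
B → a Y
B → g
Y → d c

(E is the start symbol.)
First, augment the grammar with E' → E
I₀ = CLOSURE({ [E' → . E] }):
  [E' → . E] has the dot before E: add [E → . B g]
  [E → . B g] has the dot before B: add [B → . c Y], [B → . a Y], [B → . g]
No further items can be added.

I₀ = { [B → . a Y], [B → . c Y], [B → . g], [E → . B g], [E' → . E] }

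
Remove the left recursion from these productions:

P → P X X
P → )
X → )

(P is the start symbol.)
P → ) P'
P' → X X P'
P' → ε
X → )

P is directly left-recursive. The standard transformation for
  A → A α₁ | ... | A α_m | β₁ | ... | β_n
is
  A  → β₁ A' | ... | β_n A'
  A' → α₁ A' | ... | α_m A' | ε

P → ) becomes P → ) P'
P → P X X becomes P' → X X P'
Add P' → ε

Productions for other non-terminals are unchanged:
  X → )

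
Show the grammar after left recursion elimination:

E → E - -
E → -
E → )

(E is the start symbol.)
E → - E'
E → ) E'
E' → - - E'
E' → ε

E is directly left-recursive. The standard transformation for
  A → A α₁ | ... | A α_m | β₁ | ... | β_n
is
  A  → β₁ A' | ... | β_n A'
  A' → α₁ A' | ... | α_m A' | ε

E → - becomes E → - E'
E → ) becomes E → ) E'
E → E - - becomes E' → - - E'
Add E' → ε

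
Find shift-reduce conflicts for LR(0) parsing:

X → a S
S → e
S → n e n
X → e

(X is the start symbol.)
No shift-reduce conflicts

Augment with X' → X and build the canonical LR(0) collection (I0 = CLOSURE({[X' → . X]}), then GOTO on every symbol after a dot until no new states appear). It has 9 states:
  I0: { [X → . a S], [X → . e], [X' → . X] }  — shift
  I1: { [X' → X .] }  — accept
  I2: { [S → . e], [S → . n e n], [X → a . S] }  — shift
  I3: { [X → e .] }  — reduce
  I4: { [X → a S .] }  — reduce
  I5: { [S → e .] }  — reduce
  I6: { [S → n . e n] }  — shift
  I7: { [S → n e . n] }  — shift
  I8: { [S → n e n .] }  — reduce

No state contains both a complete item and a shift item.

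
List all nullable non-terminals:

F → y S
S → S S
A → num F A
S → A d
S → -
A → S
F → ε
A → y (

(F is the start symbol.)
ε-productions: F → ε
So F is immediately nullable.
No further non-terminal can be added: every production for the remaining non-terminals contains a terminal or a non-nullable non-terminal.
Nullable = { 'F' }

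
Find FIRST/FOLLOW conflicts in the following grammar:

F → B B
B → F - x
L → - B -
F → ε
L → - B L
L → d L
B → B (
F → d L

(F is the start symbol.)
Nullable non-terminals: F.
FIRST sets used below: FIRST(B) = { '-', 'd' }

F: nullable alternative(s) F → ε; FOLLOW(F) = { $, '-' }
  F → B B: FIRST \ {ε} = { '-', 'd' } — overlaps FOLLOW(F) on { '-' }: CONFLICT
  F → ε: FIRST \ {ε} = { } — this is the only nullable alternative, skip
  F → d L: FIRST \ {ε} = { 'd' } — disjoint from FOLLOW(F)

B, L have no nullable alternative, so no FIRST/FOLLOW check is needed there.

So the grammar has 1 FIRST/FOLLOW conflict (marked CONFLICT above).

Answer: Yes. F → B B with FOLLOW(F) on { '-' }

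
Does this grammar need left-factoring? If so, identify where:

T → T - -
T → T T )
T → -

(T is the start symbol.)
Yes, T has productions with common prefix 'T'

Left-factoring is needed when two productions for the same non-terminal
share a common prefix on the right-hand side.

Productions for T:
  T → T - -
  T → T T )
  T → -

Found common prefix 'T' in productions for T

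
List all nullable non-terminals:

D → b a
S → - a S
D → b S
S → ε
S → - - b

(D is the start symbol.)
{ 'S' }

A non-terminal is nullable if it can derive ε (the empty string): either it has an ε-production, or it has a production whose right-hand side consists entirely of nullable non-terminals.

ε-productions: S → ε
So S is immediately nullable.
No further non-terminal can be added: every production for the remaining non-terminals contains a terminal or a non-nullable non-terminal.
Nullable = { 'S' }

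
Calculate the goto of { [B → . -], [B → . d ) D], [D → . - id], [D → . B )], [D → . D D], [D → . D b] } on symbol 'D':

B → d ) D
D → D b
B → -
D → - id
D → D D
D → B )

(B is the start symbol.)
GOTO(I, 'D') = CLOSURE({ [A → αX.β] : [A → α.Xβ] ∈ I, X = 'D' })

Items with dot before 'D', with the dot advanced:
  [D → . D D] → [D → D . D]
  [D → . D b] → [D → D . b]
Closure of the advanced items:
  [D → D . D] has the dot before D: add [D → . D b], [D → . - id], [D → . D D], [D → . B )]
  [D → . B )] has the dot before B: add [B → . d ) D], [B → . -]

GOTO = { [B → . -], [B → . d ) D], [D → . - id], [D → . B )], [D → . D D], [D → . D b], [D → D . D], [D → D . b] }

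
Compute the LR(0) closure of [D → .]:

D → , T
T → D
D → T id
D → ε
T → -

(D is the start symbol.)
{ [D → .] }

Start with: [D → .]
The dot is at the end, so nothing is added.

CLOSURE = { [D → .] }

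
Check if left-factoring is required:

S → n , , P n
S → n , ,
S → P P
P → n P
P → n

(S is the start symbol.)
Left-factoring is needed when two productions for the same non-terminal
share a common prefix on the right-hand side.

Productions for S:
  S → n , , P n
  S → n , ,
  S → P P
Productions for P:
  P → n P
  P → n

Found common prefix 'n , ,' in productions for S
Found common prefix 'n' in productions for P

Answer: Yes, S has productions with common prefix 'n , ,'; P has productions with common prefix 'n'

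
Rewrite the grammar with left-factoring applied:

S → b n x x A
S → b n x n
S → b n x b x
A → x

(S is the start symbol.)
S → b n x S'
S' → x A
S' → n
S' → b x
A → x

Left-factoring transforms A → αβ₁ | αβ₂ into A → αA' and A' → β₁ | β₂
(α is the longest common prefix among the alternatives). Repeat until
no nonterminal has two alternatives with a common prefix.

Round 1: S has alternatives sharing prefix 'b n x'. Introduce S': S → b n x S'
  Add: S' → x A
  Add: S' → n
  Add: S' → b x

No remaining common prefixes — done.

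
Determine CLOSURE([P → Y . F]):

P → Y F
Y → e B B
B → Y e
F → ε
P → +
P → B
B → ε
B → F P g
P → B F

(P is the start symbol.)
{ [F → .], [P → Y . F] }

Start with: [P → Y . F]
  [P → Y . F] has the dot before F: add [F → .]
No further items can be added.

CLOSURE = { [F → .], [P → Y . F] }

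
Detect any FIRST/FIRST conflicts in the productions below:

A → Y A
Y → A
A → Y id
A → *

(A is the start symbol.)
Yes. A → Y A / A → Y id on { '*' }; A → Y A / A → '*' on { '*' }; A → Y id / A → '*' on { '*' }

A FIRST/FIRST conflict occurs when two productions N → α and N → β for the same non-terminal have FIRST(α) ∩ FIRST(β) ≠ ∅ (with ε ∈ FIRST of a nullable right-hand side, so two nullable alternatives also conflict).

FIRST sets of the non-terminals at (or reachable through a nullable prefix from) the front of some alternative:
  FIRST(Y) = { '*' }

Productions for A:
  A → Y A: FIRST = { '*' }
  A → Y id: FIRST = { '*' }
  A → *: FIRST = { '*' }
Y has only one production, so no FIRST/FIRST conflict is possible there.

Conflict for A: A → Y A and A → Y id
  Overlap: { '*' }
Conflict for A: A → Y A and A → *
  Overlap: { '*' }
Conflict for A: A → Y id and A → *
  Overlap: { '*' }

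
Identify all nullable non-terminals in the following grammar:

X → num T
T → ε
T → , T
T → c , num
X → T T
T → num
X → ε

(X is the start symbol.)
{ 'T', 'X' }

A non-terminal is nullable if it can derive ε (the empty string): either it has an ε-production, or it has a production whose right-hand side consists entirely of nullable non-terminals.

ε-productions: T → ε, X → ε
So T, X are immediately nullable.
Every non-terminal is now nullable.
Nullable = { 'T', 'X' }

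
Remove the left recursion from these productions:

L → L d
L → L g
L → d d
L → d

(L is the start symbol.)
L → d d L'
L → d L'
L' → d L'
L' → g L'
L' → ε

L is directly left-recursive. The standard transformation for
  A → A α₁ | ... | A α_m | β₁ | ... | β_n
is
  A  → β₁ A' | ... | β_n A'
  A' → α₁ A' | ... | α_m A' | ε

L → d d becomes L → d d L'
L → d becomes L → d L'
L → L d becomes L' → d L'
L → L g becomes L' → g L'
Add L' → ε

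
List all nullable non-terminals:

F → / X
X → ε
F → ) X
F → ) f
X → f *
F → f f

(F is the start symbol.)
{ 'X' }

A non-terminal is nullable if it can derive ε (the empty string): either it has an ε-production, or it has a production whose right-hand side consists entirely of nullable non-terminals.

ε-productions: X → ε
So X is immediately nullable.
No further non-terminal can be added: every production for the remaining non-terminals contains a terminal or a non-nullable non-terminal.
Nullable = { 'X' }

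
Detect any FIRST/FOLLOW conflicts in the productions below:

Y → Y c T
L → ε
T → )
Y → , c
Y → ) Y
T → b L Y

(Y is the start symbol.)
No FIRST/FOLLOW conflicts.

Nullable non-terminals: L.
L has a nullable alternative but only one production, so nothing to check.

T, Y have no nullable alternative, so no FIRST/FOLLOW check is needed there.

No FIRST/FOLLOW conflicts found.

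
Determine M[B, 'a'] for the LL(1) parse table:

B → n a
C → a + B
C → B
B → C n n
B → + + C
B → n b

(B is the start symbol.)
B → C n n

To find M[B, 'a'], we find productions for B where 'a' is in the predict set (PREDICT(N → α) = (FIRST(α) \ {ε}) ∪ (FOLLOW(N) if α ⇒* ε)).

Relevant sets:
  FIRST(C) = { '+', 'a', 'n' }

B → n a: PREDICT = { 'n' }
B → C n n: PREDICT = { '+', 'a', 'n' }
  'a' is in predict set, so this production goes in M[B, 'a']
B → + + C: PREDICT = { '+' }
B → n b: PREDICT = { 'n' }

M[B, 'a'] = B → C n n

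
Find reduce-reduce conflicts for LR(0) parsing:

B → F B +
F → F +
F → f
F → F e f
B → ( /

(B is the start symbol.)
Augment with B' → B and build the canonical LR(0) collection (I0 = CLOSURE({[B' → . B]}), then GOTO on every symbol after a dot until no new states appear). It has 11 states:
  I0: { [B → . ( /], [B → . F B +], [B' → . B], [F → . F +], [F → . F e f], [F → . f] }  — shift
  I1: { [B → ( . /] }  — shift
  I2: { [B' → B .] }  — accept
  I3: { [B → . ( /], [B → . F B +], [B → F . B +], [F → . F +], [F → . F e f], [F → . f], [F → F . +], [F → F . e f] }  — shift
  I4: { [F → f .] }  — reduce
  I5: { [F → F + .] }  — reduce
  I6: { [B → F B . +] }  — shift
  I7: { [F → F e . f] }  — shift
  I8: { [F → F e f .] }  — reduce
  I9: { [B → F B + .] }  — reduce
  I10: { [B → ( / .] }  — reduce

No state contains more than one complete item.

Answer: No reduce-reduce conflicts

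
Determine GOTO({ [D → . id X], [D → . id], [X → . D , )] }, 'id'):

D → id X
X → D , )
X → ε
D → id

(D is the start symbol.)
GOTO(I, 'id') = CLOSURE({ [A → αX.β] : [A → α.Xβ] ∈ I, X = 'id' })

Items with dot before 'id', with the dot advanced:
  [D → . id] → [D → id .]
  [D → . id X] → [D → id . X]
Closure of the advanced items:
  [D → id . X] has the dot before X: add [X → . D , )], [X → .]
  [X → . D , )] has the dot before D: add [D → . id X], [D → . id]

GOTO = { [D → . id X], [D → . id], [D → id . X], [D → id .], [X → . D , )], [X → .] }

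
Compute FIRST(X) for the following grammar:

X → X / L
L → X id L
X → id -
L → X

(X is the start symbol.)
{ 'id' }

From X → X / L:
  - X is the symbol being defined: contributes nothing new
    X is not nullable, so stop
From X → id -:
  - id is a terminal: add 'id' and stop

Collecting: FIRST(X) = { 'id' }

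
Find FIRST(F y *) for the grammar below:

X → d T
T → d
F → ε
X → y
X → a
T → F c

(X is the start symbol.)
FIRST sets of the non-terminals involved (from the grammar, by fixed-point iteration):
  FIRST(F) = { ε }

To compute FIRST(F y *), process the symbols left to right:
Symbol F is a non-terminal. Add FIRST(F) \ {ε} = { }
F is nullable (ε ∈ FIRST(F)), continue to the next symbol.
Symbol y is a terminal. Add 'y' and stop.
FIRST(F y *) = { 'y' }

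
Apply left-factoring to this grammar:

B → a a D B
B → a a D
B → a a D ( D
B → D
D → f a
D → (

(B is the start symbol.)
Left-factoring transforms A → αβ₁ | αβ₂ into A → αA' and A' → β₁ | β₂
(α is the longest common prefix among the alternatives). Repeat until
no nonterminal has two alternatives with a common prefix.

Round 1: B has alternatives sharing prefix 'a a D'. Introduce B': B → a a D B'
  Add: B' → B
  Add: B' → ε
  Add: B' → ( D

No remaining common prefixes — done.

Resulting grammar:
B → a a D B'
B' → B
B' → ε
B' → ( D
B → D
D → f a
D → (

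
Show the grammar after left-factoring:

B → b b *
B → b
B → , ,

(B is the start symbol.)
B → b B'
B' → b *
B' → ε
B → , ,

Left-factoring transforms A → αβ₁ | αβ₂ into A → αA' and A' → β₁ | β₂
(α is the longest common prefix among the alternatives). Repeat until
no nonterminal has two alternatives with a common prefix.

Round 1: B has alternatives sharing prefix 'b'. Introduce B': B → b B'
  Add: B' → b *
  Add: B' → ε

No remaining common prefixes — done.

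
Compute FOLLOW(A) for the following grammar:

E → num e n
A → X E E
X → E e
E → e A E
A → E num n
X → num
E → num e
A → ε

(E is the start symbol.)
{ 'e', 'num' }

In E → e A E: A is followed by E, add FIRST(E) \ {ε} = { 'e', 'num' }

Taking the union: FOLLOW(A) = { 'e', 'num' }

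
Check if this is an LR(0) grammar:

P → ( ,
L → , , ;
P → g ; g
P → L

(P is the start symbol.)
A grammar is LR(0) if no state in the canonical LR(0) collection has:
  - both a shift item (dot before a terminal) and a complete item (shift-reduce conflict), or
  - two or more complete items (reduce-reduce conflict; the accept item [P' → P .] counts as a complete item here).

Augment with P' → P and build the canonical LR(0) collection (I0 = CLOSURE({[P' → . P]}), then GOTO on every symbol after a dot until no new states appear). It has 11 states:
  I0: { [L → . , , ;], [P → . ( ,], [P → . L], [P → . g ; g], [P' → . P] }  — shift
  I1: { [P → ( . ,] }  — shift
  I2: { [L → , . , ;] }  — shift
  I3: { [P → L .] }  — reduce
  I4: { [P' → P .] }  — accept
  I5: { [P → g . ; g] }  — shift
  I6: { [P → g ; . g] }  — shift
  I7: { [P → g ; g .] }  — reduce
  I8: { [L → , , . ;] }  — shift
  I9: { [L → , , ; .] }  — reduce
  I10: { [P → ( , .] }  — reduce

Every state is either a pure shift/goto state or contains exactly one complete item and nothing to shift — no conflicts. The grammar is LR(0).

Answer: Yes, the grammar is LR(0)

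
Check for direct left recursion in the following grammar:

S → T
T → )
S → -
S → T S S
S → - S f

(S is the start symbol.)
Direct left recursion occurs when N → N α for some non-terminal N (the right-hand side begins with the left-hand side itself).

S → T: starts with T
T → ): starts with ')'
S → -: starts with '-'
S → T S S: starts with T
S → - S f: starts with '-'

No direct left recursion found.

Answer: No direct left recursion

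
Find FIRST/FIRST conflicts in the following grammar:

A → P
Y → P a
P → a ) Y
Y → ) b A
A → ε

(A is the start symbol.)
No FIRST/FIRST conflicts.

A FIRST/FIRST conflict occurs when two productions N → α and N → β for the same non-terminal have FIRST(α) ∩ FIRST(β) ≠ ∅ (with ε ∈ FIRST of a nullable right-hand side, so two nullable alternatives also conflict).

FIRST sets of the non-terminals at (or reachable through a nullable prefix from) the front of some alternative:
  FIRST(P) = { 'a' }

Productions for A:
  A → P: FIRST = { 'a' }
  A → ε: FIRST = { ε }
Productions for Y:
  Y → P a: FIRST = { 'a' }
  Y → ) b A: FIRST = { ')' }
P has only one production, so no FIRST/FIRST conflict is possible there.

All alternatives of each non-terminal have pairwise disjoint FIRST sets.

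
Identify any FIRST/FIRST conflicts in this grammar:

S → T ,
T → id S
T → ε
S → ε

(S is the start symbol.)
No FIRST/FIRST conflicts.

A FIRST/FIRST conflict occurs when two productions N → α and N → β for the same non-terminal have FIRST(α) ∩ FIRST(β) ≠ ∅ (with ε ∈ FIRST of a nullable right-hand side, so two nullable alternatives also conflict).

FIRST sets of the non-terminals at (or reachable through a nullable prefix from) the front of some alternative:
  FIRST(T) = { 'id', ε }

Productions for S:
  S → T ,: FIRST = { ',', 'id' }
  S → ε: FIRST = { ε }
Productions for T:
  T → id S: FIRST = { 'id' }
  T → ε: FIRST = { ε }

All alternatives of each non-terminal have pairwise disjoint FIRST sets.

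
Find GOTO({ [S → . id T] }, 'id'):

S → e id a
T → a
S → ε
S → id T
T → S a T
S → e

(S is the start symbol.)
{ [S → . e id a], [S → . e], [S → . id T], [S → .], [S → id . T], [T → . S a T], [T → . a] }

GOTO(I, 'id') = CLOSURE({ [A → αX.β] : [A → α.Xβ] ∈ I, X = 'id' })

Items with dot before 'id', with the dot advanced:
  [S → . id T] → [S → id . T]
Closure of the advanced items:
  [S → id . T] has the dot before T: add [T → . a], [T → . S a T]
  [T → . S a T] has the dot before S: add [S → . e id a], [S → .], [S → . id T], [S → . e]

GOTO = { [S → . e id a], [S → . e], [S → . id T], [S → .], [S → id . T], [T → . S a T], [T → . a] }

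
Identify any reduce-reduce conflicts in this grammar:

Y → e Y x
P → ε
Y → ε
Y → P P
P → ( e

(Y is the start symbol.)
A reduce-reduce conflict occurs when an LR(0) state has two complete items [A → α .] and [B → β .] — both call for a reduction, and with no lookahead the parser cannot choose between them.

Augment with Y' → Y and build the canonical LR(0) collection (I0 = CLOSURE({[Y' → . Y]}), then GOTO on every symbol after a dot until no new states appear). It has 9 states:
  I0: { [P → . ( e], [P → .], [Y → . P P], [Y → . e Y x], [Y → .], [Y' → . Y] }  — shift, 2 reduces
  I1: { [P → ( . e] }  — shift
  I2: { [P → . ( e], [P → .], [Y → P . P] }  — shift, reduce
  I3: { [Y' → Y .] }  — accept
  I4: { [P → . ( e], [P → .], [Y → . P P], [Y → . e Y x], [Y → .], [Y → e . Y x] }  — shift, 2 reduces
  I5: { [Y → e Y . x] }  — shift
  I6: { [Y → e Y x .] }  — reduce
  I7: { [Y → P P .] }  — reduce
  I8: { [P → ( e .] }  — reduce

I0 contains complete items [P → .], [Y → .] — reduce-reduce conflict.
I4 contains complete items [P → .], [Y → .] — reduce-reduce conflict.

Answer: Yes — I0: [P → .] vs [Y → .]; I4: [P → .] vs [Y → .]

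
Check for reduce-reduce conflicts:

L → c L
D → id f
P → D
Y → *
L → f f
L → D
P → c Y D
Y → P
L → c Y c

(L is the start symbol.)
Augment with L' → L and build the canonical LR(0) collection (I0 = CLOSURE({[L' → . L]}), then GOTO on every symbol after a dot until no new states appear). It has 17 states:
  I0: { [D → . id f], [L → . D], [L → . c L], [L → . c Y c], [L → . f f], [L' → . L] }  — shift
  I1: { [L → D .] }  — reduce
  I2: { [L' → L .] }  — accept
  I3: { [D → . id f], [L → . D], [L → . c L], [L → . c Y c], [L → . f f], [L → c . L], [L → c . Y c], [P → . D], [P → . c Y D], [Y → . *], [Y → . P] }  — shift
  I4: { [L → f . f] }  — shift
  I5: { [D → id . f] }  — shift
  I6: { [D → id f .] }  — reduce
  I7: { [L → f f .] }  — reduce
  I8: { [Y → * .] }  — reduce
  I9: { [L → D .], [P → D .] }  — 2 reduces
  I10: { [L → c L .] }  — reduce
  I11: { [Y → P .] }  — reduce
  I12: { [L → c Y . c] }  — shift
  I13: { [D → . id f], [L → . D], [L → . c L], [L → . c Y c], [L → . f f], [L → c . L], [L → c . Y c], [P → . D], [P → . c Y D], [P → c . Y D], [Y → . *], [Y → . P] }  — shift
  I14: { [D → . id f], [L → c Y . c], [P → c Y . D] }  — shift
  I15: { [P → c Y D .] }  — reduce
  I16: { [L → c Y c .] }  — reduce

I9 contains complete items [L → D .], [P → D .] — reduce-reduce conflict.

Answer: Yes — I9: [L → D .] vs [P → D .]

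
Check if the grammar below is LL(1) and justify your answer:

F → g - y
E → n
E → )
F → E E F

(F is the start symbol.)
Yes, the grammar is LL(1).

Relevant sets:
  FIRST(E) = { ')', 'n' }

For F:
  PREDICT(F → g '-' y) = { 'g' }
  PREDICT(F → E E F) = { ')', 'n' }
For E:
  PREDICT(E → n) = { 'n' }
  PREDICT(E → ')') = { ')' }

All predict sets are disjoint. The grammar IS LL(1).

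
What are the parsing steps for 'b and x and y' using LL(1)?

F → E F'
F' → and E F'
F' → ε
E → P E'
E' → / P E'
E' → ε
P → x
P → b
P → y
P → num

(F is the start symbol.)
Stack is shown with the top on the left.

Stack       Input            Action
-----------------------------------
F $         b and x and y $  output F → E F'
E F' $      b and x and y $  output E → P E'
P E' F' $   b and x and y $  output P → b
b E' F' $   b and x and y $  match 'b'
E' F' $     and x and y $    output E' → ε
F' $        and x and y $    output F' → and E F'
and E F' $  and x and y $    match 'and'
E F' $      x and y $        output E → P E'
P E' F' $   x and y $        output P → x
x E' F' $   x and y $        match 'x'
E' F' $     and y $          output E' → ε
F' $        and y $          output F' → and E F'
and E F' $  and y $          match 'and'
E F' $      y $              output E → P E'
P E' F' $   y $              output P → y
y E' F' $   y $              match 'y'
E' F' $     $                output E' → ε
F' $        $                output F' → ε
$           $                accept

The string is accepted.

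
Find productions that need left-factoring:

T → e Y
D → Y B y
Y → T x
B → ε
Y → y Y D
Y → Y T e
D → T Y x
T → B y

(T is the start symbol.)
Left-factoring is needed when two productions for the same non-terminal
share a common prefix on the right-hand side.

Productions for T:
  T → e Y
  T → B y
Productions for D:
  D → Y B y
  D → T Y x
Productions for Y:
  Y → T x
  Y → y Y D
  Y → Y T e

No common prefixes found.

Answer: No, left-factoring is not needed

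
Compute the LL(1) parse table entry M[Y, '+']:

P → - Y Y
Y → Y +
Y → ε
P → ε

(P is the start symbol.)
Y → Y +, Y → ε

To find M[Y, '+'], we find productions for Y where '+' is in the predict set (PREDICT(N → α) = (FIRST(α) \ {ε}) ∪ (FOLLOW(N) if α ⇒* ε)).

Relevant sets:
  FIRST(Y) = { '+', ε }
  FOLLOW(Y) = { $, '+' }

Y → Y +: PREDICT = { '+' }
  '+' is in predict set, so this production goes in M[Y, '+']
Y → ε: PREDICT = { $, '+' }
  '+' is in predict set, so this production goes in M[Y, '+']

M[Y, '+'] = Y → Y +, Y → ε  (a multiply-defined cell — the grammar is not LL(1))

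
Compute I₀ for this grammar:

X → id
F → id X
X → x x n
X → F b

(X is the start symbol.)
{ [F → . id X], [X → . F b], [X → . id], [X → . x x n], [X' → . X] }

First, augment the grammar with X' → X
I₀ = CLOSURE({ [X' → . X] }):
  [X' → . X] has the dot before X: add [X → . id], [X → . x x n], [X → . F b]
  [X → . F b] has the dot before F: add [F → . id X]
No further items can be added.

I₀ = { [F → . id X], [X → . F b], [X → . id], [X → . x x n], [X' → . X] }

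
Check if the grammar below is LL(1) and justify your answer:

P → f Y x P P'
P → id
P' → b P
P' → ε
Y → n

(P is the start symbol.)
A grammar is LL(1) if for each non-terminal N with multiple productions, the predict sets of those productions are pairwise disjoint, where PREDICT(N → α) = (FIRST(α) \ {ε}) ∪ (FOLLOW(N) if α ⇒* ε).

Relevant sets:
  FOLLOW(P') = { $, 'b' }

For P:
  PREDICT(P → f Y x P P') = { 'f' }
  PREDICT(P → id) = { 'id' }
For P':
  PREDICT(P' → b P) = { 'b' }
  PREDICT(P' → ε) = { $, 'b' }
Y has a single production, so nothing to check there.

Conflict found: Predict set conflict for P': { 'b' }
The grammar is NOT LL(1).

Answer: No. Predict set conflict for P': { 'b' }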